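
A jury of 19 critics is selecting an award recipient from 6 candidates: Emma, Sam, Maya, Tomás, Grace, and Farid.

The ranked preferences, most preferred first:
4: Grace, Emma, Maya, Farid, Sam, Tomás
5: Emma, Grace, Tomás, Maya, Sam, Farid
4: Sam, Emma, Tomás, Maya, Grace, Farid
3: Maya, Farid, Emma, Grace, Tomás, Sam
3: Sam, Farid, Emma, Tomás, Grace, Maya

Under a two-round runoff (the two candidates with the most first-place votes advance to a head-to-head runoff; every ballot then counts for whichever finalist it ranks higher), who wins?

Emma

Round 1 first-place votes: Emma 5, Sam 7, Maya 3, Tomás 0, Grace 4, Farid 0. Sam and Emma advance.
Runoff: Sam is ranked above Emma on 7 ballots, Emma above Sam on 12.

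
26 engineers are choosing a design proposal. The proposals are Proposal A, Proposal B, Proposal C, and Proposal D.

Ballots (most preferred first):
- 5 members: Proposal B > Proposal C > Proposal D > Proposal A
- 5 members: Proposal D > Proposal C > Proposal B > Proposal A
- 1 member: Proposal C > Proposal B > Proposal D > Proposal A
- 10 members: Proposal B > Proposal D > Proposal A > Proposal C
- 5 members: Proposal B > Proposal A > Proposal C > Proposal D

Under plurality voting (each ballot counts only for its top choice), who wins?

First-place votes: Proposal A 0, Proposal B 20, Proposal C 1, Proposal D 5.

Proposal B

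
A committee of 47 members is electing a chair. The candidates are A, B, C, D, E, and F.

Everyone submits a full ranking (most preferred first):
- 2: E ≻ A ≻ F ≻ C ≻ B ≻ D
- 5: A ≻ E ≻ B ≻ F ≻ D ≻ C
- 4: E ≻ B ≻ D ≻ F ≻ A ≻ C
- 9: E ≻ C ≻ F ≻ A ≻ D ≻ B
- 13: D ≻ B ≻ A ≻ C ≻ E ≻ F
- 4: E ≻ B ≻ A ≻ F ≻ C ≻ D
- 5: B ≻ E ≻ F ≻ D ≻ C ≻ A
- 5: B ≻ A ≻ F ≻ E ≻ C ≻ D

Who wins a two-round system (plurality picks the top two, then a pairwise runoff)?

Round 1 first-place votes: A 5, B 10, C 0, D 13, E 19, F 0. E and D advance.
Runoff: E is ranked above D on 34 ballots, D above E on 13.

E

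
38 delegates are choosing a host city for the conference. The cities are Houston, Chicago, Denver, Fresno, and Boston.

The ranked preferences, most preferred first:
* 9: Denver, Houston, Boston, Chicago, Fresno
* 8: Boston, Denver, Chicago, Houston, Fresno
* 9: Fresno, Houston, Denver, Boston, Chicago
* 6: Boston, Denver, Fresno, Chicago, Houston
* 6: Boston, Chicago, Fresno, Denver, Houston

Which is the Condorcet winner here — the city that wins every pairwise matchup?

Boston

Boston vs Houston: 20–18
Boston vs Chicago: 38–0
Boston vs Denver: 20–18
Boston vs Fresno: 29–9
Boston beats every other city.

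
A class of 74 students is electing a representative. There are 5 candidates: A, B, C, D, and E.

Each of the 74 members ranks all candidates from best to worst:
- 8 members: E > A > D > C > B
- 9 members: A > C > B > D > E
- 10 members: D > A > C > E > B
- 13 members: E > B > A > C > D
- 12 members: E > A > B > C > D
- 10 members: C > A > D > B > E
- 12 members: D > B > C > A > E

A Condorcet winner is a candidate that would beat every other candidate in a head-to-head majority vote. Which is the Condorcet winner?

A

A vs B: 49–25
A vs C: 52–22
A vs D: 52–22
A vs E: 41–33
A beats every other candidate.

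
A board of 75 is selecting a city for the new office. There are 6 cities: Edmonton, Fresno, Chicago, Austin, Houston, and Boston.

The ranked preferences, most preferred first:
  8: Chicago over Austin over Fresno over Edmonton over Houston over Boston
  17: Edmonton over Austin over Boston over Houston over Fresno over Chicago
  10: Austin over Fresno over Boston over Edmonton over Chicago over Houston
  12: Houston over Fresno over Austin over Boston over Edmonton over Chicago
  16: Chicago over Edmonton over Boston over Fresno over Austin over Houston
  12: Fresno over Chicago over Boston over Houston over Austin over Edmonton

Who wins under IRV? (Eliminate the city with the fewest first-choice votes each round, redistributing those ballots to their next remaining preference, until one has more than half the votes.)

Round 1: Edmonton 17, Fresno 12, Chicago 24, Austin 10, Houston 12, Boston 0. Boston eliminated.
Round 2: Edmonton 17, Fresno 12, Chicago 24, Austin 10, Houston 12. Austin eliminated.
Round 3: Edmonton 17, Fresno 22, Chicago 24, Houston 12. Houston eliminated.
Round 4: Edmonton 17, Fresno 34, Chicago 24. Edmonton eliminated.
Round 5: Fresno 51, Chicago 24. Fresno has a majority (≥38).

Fresno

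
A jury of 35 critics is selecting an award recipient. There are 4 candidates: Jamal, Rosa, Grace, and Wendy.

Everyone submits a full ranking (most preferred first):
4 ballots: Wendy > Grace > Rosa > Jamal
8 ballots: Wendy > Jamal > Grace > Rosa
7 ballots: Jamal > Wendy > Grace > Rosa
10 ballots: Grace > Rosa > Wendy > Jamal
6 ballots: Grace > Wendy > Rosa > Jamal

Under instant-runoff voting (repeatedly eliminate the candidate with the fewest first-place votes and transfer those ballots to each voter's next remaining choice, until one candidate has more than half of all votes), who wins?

Round 1: Jamal 7, Rosa 0, Grace 16, Wendy 12. Rosa eliminated.
Round 2: Jamal 7, Grace 16, Wendy 12. Jamal eliminated.
Round 3: Grace 16, Wendy 19. Wendy has a majority (≥18).

Wendy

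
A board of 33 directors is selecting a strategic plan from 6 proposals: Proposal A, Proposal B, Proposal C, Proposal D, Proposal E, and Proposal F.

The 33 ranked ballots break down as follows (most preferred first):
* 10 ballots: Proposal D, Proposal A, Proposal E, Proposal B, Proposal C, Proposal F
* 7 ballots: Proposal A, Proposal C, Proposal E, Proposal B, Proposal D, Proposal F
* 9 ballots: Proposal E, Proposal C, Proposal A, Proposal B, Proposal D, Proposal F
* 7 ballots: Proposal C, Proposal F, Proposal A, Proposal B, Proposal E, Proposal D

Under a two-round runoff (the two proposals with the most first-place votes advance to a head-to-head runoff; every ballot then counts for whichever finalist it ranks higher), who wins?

Round 1 first-place votes: Proposal A 7, Proposal B 0, Proposal C 7, Proposal D 10, Proposal E 9, Proposal F 0. Proposal D and Proposal E advance.
Runoff: Proposal D is ranked above Proposal E on 10 ballots, Proposal E above Proposal D on 23.

Proposal E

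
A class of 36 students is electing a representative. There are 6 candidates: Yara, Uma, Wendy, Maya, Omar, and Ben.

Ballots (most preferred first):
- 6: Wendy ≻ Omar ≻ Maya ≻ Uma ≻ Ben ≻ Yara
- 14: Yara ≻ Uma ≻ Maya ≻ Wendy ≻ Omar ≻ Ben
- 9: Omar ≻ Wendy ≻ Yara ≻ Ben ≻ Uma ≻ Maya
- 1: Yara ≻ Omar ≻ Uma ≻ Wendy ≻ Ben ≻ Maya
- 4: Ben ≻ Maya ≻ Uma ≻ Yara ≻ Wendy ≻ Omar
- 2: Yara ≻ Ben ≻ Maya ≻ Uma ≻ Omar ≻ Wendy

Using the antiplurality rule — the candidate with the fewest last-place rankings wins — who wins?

Uma

Last-place votes: Yara 6, Uma 0, Wendy 2, Maya 10, Omar 4, Ben 14.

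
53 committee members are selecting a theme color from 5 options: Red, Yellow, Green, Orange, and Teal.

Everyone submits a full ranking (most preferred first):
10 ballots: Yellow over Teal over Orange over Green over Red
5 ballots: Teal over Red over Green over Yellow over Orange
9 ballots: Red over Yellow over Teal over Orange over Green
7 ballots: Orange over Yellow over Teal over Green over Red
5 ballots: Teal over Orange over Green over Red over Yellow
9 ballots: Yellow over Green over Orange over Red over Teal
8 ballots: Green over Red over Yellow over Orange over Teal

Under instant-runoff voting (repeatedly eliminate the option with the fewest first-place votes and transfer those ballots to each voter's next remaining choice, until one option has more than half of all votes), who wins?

Red

Round 1: Red 9, Yellow 19, Green 8, Orange 7, Teal 10. Orange eliminated.
Round 2: Red 9, Yellow 26, Green 8, Teal 10. Green eliminated.
Round 3: Red 17, Yellow 26, Teal 10. Teal eliminated.
Round 4: Red 27, Yellow 26. Red has a majority (≥27).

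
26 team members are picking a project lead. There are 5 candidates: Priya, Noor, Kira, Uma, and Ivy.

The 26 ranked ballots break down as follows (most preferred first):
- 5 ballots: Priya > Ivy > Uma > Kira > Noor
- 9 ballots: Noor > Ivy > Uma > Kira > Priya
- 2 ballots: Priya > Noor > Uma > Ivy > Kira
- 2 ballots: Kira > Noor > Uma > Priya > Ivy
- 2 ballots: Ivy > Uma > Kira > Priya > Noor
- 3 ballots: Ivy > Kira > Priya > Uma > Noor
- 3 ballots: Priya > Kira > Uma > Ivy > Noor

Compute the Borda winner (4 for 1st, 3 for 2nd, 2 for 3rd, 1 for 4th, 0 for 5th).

Ivy

Priya: 5×4 + 9×0 + 2×4 + 2×1 + 2×1 + 3×2 + 3×4 = 50
Noor: 5×0 + 9×4 + 2×3 + 2×3 + 2×0 + 3×0 + 3×0 = 48
Kira: 5×1 + 9×1 + 2×0 + 2×4 + 2×2 + 3×3 + 3×3 = 44
Uma: 5×2 + 9×2 + 2×2 + 2×2 + 2×3 + 3×1 + 3×2 = 51
Ivy: 5×3 + 9×3 + 2×1 + 2×0 + 2×4 + 3×4 + 3×1 = 67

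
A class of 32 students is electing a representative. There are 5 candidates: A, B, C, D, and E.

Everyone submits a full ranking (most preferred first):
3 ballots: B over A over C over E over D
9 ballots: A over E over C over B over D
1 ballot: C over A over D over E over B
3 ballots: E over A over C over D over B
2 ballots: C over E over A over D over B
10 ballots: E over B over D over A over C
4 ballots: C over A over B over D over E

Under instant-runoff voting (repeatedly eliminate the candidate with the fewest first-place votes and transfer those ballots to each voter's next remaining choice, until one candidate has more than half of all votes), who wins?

A

Round 1: A 9, B 3, C 7, D 0, E 13. D eliminated.
Round 2: A 9, B 3, C 7, E 13. B eliminated.
Round 3: A 12, C 7, E 13. C eliminated.
Round 4: A 17, E 15. A has a majority (≥17).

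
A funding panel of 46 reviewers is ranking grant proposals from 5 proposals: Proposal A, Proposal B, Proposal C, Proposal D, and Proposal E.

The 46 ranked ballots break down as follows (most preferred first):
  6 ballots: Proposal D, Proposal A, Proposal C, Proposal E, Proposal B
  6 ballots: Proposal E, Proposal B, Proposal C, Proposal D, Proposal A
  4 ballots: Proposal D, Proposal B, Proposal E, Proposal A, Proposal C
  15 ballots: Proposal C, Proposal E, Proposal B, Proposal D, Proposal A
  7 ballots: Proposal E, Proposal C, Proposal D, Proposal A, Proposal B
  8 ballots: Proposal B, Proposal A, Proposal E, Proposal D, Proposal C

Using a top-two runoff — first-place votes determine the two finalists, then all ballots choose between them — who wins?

Round 1 first-place votes: Proposal A 0, Proposal B 8, Proposal C 15, Proposal D 10, Proposal E 13. Proposal C and Proposal E advance.
Runoff: Proposal C is ranked above Proposal E on 21 ballots, Proposal E above Proposal C on 25.

Proposal E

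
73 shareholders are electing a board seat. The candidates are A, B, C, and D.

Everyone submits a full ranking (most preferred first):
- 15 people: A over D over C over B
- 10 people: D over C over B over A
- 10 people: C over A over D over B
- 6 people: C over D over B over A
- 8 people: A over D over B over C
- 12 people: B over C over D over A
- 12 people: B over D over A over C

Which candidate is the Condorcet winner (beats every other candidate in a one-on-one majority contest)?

D

D vs A: 40–33
D vs B: 49–24
D vs C: 45–28
D beats every other candidate.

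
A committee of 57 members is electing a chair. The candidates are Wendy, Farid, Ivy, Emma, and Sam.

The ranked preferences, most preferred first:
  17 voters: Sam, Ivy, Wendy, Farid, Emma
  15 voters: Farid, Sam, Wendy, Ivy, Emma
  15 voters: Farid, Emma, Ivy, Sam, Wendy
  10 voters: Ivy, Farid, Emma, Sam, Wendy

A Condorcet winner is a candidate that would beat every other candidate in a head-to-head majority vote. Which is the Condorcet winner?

Farid vs Wendy: 40–17
Farid vs Ivy: 30–27
Farid vs Emma: 57–0
Farid vs Sam: 40–17
Farid beats every other candidate.

Farid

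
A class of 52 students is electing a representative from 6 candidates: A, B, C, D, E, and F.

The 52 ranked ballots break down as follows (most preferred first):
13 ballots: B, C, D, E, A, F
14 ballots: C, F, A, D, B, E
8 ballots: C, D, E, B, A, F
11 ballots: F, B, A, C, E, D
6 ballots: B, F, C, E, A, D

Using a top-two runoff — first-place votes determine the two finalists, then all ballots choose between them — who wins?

Round 1 first-place votes: A 0, B 19, C 22, D 0, E 0, F 11. C and B advance.
Runoff: C is ranked above B on 22 ballots, B above C on 30.

B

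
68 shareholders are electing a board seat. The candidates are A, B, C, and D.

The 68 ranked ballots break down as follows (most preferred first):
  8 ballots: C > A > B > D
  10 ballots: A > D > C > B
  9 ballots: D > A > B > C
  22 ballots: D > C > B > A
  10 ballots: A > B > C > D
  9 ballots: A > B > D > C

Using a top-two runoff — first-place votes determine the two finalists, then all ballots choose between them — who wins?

Round 1 first-place votes: A 29, B 0, C 8, D 31. D and A advance.
Runoff: D is ranked above A on 31 ballots, A above D on 37.

A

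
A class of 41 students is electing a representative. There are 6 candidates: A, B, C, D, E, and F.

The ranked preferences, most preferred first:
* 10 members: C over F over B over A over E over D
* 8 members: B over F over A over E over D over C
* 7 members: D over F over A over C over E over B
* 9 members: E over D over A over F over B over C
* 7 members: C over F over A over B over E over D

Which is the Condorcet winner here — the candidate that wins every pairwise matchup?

F

F vs A: 32–9
F vs B: 33–8
F vs C: 24–17
F vs D: 25–16
F vs E: 32–9
F beats every other candidate.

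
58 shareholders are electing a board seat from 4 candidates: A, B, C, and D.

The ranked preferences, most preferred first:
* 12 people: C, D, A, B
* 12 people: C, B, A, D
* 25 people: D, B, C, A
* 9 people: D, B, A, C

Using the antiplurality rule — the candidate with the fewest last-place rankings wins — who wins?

C

Last-place votes: A 25, B 12, C 9, D 12.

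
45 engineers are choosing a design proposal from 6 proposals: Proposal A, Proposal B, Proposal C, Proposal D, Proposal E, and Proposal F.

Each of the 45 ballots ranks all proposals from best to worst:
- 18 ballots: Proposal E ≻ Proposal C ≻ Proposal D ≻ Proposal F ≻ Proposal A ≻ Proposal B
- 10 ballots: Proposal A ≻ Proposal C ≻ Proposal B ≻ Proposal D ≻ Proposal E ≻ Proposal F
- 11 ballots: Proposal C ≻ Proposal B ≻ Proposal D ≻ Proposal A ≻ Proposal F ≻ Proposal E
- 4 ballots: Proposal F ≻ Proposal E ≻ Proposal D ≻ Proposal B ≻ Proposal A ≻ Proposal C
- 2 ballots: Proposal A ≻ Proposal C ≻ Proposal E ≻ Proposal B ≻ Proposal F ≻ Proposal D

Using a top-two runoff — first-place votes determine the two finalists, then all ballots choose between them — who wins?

Round 1 first-place votes: Proposal A 12, Proposal B 0, Proposal C 11, Proposal D 0, Proposal E 18, Proposal F 4. Proposal E and Proposal A advance.
Runoff: Proposal E is ranked above Proposal A on 22 ballots, Proposal A above Proposal E on 23.

Proposal A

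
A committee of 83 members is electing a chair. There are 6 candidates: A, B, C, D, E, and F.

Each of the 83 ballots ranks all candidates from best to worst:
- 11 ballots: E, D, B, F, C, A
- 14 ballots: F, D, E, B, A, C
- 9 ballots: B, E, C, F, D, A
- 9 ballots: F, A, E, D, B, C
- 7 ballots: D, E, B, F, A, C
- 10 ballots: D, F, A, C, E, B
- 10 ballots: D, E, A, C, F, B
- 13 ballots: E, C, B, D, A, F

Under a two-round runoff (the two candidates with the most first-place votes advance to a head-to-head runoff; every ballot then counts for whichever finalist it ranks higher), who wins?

Round 1 first-place votes: A 0, B 9, C 0, D 27, E 24, F 23. D and E advance.
Runoff: D is ranked above E on 41 ballots, E above D on 42.

E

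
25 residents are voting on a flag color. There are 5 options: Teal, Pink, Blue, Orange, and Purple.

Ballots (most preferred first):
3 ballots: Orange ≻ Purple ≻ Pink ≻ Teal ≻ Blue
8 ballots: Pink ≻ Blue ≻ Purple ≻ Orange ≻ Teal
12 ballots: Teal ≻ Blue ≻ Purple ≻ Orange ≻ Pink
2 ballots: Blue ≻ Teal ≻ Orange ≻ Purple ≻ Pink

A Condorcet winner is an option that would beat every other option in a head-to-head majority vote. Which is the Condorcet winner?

Teal

Teal vs Pink: 14–11
Teal vs Blue: 15–10
Teal vs Orange: 14–11
Teal vs Purple: 14–11
Teal beats every other option.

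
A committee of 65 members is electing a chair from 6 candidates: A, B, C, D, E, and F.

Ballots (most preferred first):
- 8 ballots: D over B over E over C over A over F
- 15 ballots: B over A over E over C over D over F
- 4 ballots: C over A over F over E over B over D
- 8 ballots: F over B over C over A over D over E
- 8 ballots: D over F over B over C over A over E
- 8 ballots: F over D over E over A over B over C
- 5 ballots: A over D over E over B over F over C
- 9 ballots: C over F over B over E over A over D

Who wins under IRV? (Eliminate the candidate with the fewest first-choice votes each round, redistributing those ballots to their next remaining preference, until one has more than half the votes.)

Round 1: A 5, B 15, C 13, D 16, E 0, F 16. E eliminated.
Round 2: A 5, B 15, C 13, D 16, F 16. A eliminated.
Round 3: B 15, C 13, D 21, F 16. C eliminated.
Round 4: B 15, D 21, F 29. B eliminated.
Round 5: D 36, F 29. D has a majority (≥33).

D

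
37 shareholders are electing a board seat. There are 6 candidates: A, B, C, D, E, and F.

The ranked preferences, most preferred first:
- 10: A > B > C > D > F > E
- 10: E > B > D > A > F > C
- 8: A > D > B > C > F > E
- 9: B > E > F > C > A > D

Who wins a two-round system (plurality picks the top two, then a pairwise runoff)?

E

Round 1 first-place votes: A 18, B 9, C 0, D 0, E 10, F 0. A and E advance.
Runoff: A is ranked above E on 18 ballots, E above A on 19.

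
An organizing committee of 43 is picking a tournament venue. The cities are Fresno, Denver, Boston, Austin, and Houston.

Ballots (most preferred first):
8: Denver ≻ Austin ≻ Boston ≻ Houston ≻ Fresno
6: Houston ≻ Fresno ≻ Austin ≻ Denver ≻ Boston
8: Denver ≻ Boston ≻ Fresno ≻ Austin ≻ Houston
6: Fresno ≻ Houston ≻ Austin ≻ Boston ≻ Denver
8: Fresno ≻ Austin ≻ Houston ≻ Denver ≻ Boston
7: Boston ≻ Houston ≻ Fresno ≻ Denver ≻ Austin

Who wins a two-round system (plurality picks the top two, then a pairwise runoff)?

Fresno

Round 1 first-place votes: Fresno 14, Denver 16, Boston 7, Austin 0, Houston 6. Denver and Fresno advance.
Runoff: Denver is ranked above Fresno on 16 ballots, Fresno above Denver on 27.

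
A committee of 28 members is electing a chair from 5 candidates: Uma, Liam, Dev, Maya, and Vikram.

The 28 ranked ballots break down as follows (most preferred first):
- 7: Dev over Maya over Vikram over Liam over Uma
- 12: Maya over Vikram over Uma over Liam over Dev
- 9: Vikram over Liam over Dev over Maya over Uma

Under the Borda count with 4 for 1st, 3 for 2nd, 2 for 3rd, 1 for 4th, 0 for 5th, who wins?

Vikram

Uma: 7×0 + 12×2 + 9×0 = 24
Liam: 7×1 + 12×1 + 9×3 = 46
Dev: 7×4 + 12×0 + 9×2 = 46
Maya: 7×3 + 12×4 + 9×1 = 78
Vikram: 7×2 + 12×3 + 9×4 = 86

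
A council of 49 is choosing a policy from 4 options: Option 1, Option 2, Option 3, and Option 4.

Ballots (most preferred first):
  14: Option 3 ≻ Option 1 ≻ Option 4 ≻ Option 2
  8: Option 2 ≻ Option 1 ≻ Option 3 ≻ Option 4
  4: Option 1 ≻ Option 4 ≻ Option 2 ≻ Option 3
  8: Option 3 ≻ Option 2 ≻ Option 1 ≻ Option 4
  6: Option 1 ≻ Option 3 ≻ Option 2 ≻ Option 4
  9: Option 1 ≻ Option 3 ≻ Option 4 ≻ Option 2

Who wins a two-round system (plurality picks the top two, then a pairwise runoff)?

Option 1

Round 1 first-place votes: Option 1 19, Option 2 8, Option 3 22, Option 4 0. Option 3 and Option 1 advance.
Runoff: Option 3 is ranked above Option 1 on 22 ballots, Option 1 above Option 3 on 27.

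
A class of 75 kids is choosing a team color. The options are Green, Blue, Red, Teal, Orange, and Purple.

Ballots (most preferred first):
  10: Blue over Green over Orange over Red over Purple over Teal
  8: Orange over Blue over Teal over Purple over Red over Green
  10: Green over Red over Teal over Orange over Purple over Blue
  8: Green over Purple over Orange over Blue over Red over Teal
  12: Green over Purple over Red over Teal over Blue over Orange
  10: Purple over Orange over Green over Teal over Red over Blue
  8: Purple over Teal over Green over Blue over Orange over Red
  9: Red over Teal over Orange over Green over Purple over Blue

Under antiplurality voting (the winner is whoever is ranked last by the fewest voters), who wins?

Purple

Last-place votes: Green 8, Blue 29, Red 8, Teal 18, Orange 12, Purple 0.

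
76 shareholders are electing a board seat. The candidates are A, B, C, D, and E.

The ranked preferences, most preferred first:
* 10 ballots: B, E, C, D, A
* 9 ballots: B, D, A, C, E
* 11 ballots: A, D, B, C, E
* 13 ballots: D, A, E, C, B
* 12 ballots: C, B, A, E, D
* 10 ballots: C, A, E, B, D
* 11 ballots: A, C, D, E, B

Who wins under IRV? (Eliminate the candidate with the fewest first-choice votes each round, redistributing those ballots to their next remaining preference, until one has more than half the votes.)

Round 1: A 22, B 19, C 22, D 13, E 0. E eliminated.
Round 2: A 22, B 19, C 22, D 13. D eliminated.
Round 3: A 35, B 19, C 22. B eliminated.
Round 4: A 44, C 32. A has a majority (≥39).

A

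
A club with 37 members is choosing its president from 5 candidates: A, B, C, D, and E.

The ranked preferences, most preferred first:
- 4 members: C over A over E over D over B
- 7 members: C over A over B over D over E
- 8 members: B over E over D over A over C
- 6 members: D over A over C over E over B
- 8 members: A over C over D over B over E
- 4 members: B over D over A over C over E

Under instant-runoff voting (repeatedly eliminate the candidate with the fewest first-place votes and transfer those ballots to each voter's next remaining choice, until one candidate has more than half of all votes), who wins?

A

Round 1: A 8, B 12, C 11, D 6, E 0. E eliminated.
Round 2: A 8, B 12, C 11, D 6. D eliminated.
Round 3: A 14, B 12, C 11. C eliminated.
Round 4: A 25, B 12. A has a majority (≥19).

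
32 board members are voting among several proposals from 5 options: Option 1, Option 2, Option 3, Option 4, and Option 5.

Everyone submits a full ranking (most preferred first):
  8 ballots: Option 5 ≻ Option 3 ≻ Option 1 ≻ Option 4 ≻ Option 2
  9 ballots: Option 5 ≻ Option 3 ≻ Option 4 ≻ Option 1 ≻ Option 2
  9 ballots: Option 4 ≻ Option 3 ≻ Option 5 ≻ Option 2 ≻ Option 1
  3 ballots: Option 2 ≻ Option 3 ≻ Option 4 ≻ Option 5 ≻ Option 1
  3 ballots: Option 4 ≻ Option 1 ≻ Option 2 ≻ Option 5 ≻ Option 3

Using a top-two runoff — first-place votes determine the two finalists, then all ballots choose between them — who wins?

Round 1 first-place votes: Option 1 0, Option 2 3, Option 3 0, Option 4 12, Option 5 17. Option 5 and Option 4 advance.
Runoff: Option 5 is ranked above Option 4 on 17 ballots, Option 4 above Option 5 on 15.

Option 5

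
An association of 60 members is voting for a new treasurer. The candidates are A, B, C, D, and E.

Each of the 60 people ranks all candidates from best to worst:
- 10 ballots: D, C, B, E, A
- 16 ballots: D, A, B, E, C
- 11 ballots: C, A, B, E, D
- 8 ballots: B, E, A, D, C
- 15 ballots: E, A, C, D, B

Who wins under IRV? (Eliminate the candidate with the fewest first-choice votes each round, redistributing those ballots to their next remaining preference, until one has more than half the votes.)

Round 1: A 0, B 8, C 11, D 26, E 15. A eliminated.
Round 2: B 8, C 11, D 26, E 15. B eliminated.
Round 3: C 11, D 26, E 23. C eliminated.
Round 4: D 26, E 34. E has a majority (≥31).

E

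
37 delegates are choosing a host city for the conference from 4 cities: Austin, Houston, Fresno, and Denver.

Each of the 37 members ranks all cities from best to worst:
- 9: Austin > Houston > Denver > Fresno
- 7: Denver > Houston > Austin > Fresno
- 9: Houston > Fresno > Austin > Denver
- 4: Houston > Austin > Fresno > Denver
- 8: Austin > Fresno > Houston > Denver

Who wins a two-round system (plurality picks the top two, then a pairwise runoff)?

Houston

Round 1 first-place votes: Austin 17, Houston 13, Fresno 0, Denver 7. Austin and Houston advance.
Runoff: Austin is ranked above Houston on 17 ballots, Houston above Austin on 20.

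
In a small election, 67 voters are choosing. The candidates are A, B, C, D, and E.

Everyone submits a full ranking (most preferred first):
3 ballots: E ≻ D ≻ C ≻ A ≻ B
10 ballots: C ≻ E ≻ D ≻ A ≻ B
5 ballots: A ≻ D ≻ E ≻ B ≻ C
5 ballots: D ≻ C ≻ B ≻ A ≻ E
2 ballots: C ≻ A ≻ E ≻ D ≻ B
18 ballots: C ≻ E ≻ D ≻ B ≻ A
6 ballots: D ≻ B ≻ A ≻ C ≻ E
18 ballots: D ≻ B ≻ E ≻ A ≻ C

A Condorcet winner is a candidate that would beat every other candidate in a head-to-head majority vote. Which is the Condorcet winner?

D vs A: 60–7
D vs B: 67–0
D vs C: 37–30
D vs E: 34–33
D beats every other candidate.

D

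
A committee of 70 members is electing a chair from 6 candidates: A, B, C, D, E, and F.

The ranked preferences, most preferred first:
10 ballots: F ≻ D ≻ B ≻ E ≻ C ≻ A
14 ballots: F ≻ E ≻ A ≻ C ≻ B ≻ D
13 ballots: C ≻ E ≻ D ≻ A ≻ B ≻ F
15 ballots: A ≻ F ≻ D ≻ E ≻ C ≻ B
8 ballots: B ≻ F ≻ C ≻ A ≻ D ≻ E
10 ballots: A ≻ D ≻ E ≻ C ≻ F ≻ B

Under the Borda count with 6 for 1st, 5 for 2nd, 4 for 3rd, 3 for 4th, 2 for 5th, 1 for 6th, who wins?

A: 10×1 + 14×4 + 13×3 + 15×6 + 8×3 + 10×6 = 279
B: 10×4 + 14×2 + 13×2 + 15×1 + 8×6 + 10×1 = 167
C: 10×2 + 14×3 + 13×6 + 15×2 + 8×4 + 10×3 = 232
D: 10×5 + 14×1 + 13×4 + 15×4 + 8×2 + 10×5 = 242
E: 10×3 + 14×5 + 13×5 + 15×3 + 8×1 + 10×4 = 258
F: 10×6 + 14×6 + 13×1 + 15×5 + 8×5 + 10×2 = 292

F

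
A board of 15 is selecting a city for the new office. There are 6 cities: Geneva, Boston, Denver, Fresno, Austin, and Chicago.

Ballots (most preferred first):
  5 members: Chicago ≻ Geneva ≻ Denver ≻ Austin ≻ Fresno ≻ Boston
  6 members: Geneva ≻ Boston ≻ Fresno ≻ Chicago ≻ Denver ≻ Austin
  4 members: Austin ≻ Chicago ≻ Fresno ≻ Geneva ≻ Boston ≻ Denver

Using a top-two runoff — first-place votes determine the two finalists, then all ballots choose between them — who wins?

Chicago

Round 1 first-place votes: Geneva 6, Boston 0, Denver 0, Fresno 0, Austin 4, Chicago 5. Geneva and Chicago advance.
Runoff: Geneva is ranked above Chicago on 6 ballots, Chicago above Geneva on 9.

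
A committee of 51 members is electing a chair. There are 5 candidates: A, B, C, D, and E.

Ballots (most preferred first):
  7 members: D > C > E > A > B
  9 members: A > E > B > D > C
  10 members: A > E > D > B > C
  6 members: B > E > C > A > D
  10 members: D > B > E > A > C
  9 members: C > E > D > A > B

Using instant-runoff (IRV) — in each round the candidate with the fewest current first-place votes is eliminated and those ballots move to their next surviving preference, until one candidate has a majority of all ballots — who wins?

Round 1: A 19, B 6, C 9, D 17, E 0. E eliminated.
Round 2: A 19, B 6, C 9, D 17. B eliminated.
Round 3: A 19, C 15, D 17. C eliminated.
Round 4: A 25, D 26. D has a majority (≥26).

D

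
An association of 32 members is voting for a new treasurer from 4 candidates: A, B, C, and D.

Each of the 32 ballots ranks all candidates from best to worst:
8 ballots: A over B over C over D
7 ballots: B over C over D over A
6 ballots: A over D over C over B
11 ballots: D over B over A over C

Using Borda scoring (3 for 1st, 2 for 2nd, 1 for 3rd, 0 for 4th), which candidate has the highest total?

B

A: 8×3 + 7×0 + 6×3 + 11×1 = 53
B: 8×2 + 7×3 + 6×0 + 11×2 = 59
C: 8×1 + 7×2 + 6×1 + 11×0 = 28
D: 8×0 + 7×1 + 6×2 + 11×3 = 52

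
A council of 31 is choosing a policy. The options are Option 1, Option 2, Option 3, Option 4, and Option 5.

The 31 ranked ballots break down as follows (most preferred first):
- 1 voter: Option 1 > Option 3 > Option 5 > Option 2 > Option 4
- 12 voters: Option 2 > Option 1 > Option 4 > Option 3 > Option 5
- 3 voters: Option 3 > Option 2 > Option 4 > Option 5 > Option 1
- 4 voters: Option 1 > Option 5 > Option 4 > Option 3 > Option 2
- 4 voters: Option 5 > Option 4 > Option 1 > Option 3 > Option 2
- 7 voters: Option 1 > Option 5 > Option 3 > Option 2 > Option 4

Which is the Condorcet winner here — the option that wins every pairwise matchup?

Option 1 vs Option 2: 16–15
Option 1 vs Option 3: 28–3
Option 1 vs Option 4: 24–7
Option 1 vs Option 5: 24–7
Option 1 beats every other option.

Option 1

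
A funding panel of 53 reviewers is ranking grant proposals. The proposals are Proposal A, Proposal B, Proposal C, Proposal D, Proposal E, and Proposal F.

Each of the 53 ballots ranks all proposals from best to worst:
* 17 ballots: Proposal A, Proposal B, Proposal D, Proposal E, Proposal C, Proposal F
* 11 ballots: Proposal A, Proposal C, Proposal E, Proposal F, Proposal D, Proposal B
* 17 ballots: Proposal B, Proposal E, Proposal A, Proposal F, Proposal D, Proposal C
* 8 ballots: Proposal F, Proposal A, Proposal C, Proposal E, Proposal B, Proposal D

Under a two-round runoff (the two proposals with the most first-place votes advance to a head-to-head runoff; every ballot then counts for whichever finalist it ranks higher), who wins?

Round 1 first-place votes: Proposal A 28, Proposal B 17, Proposal C 0, Proposal D 0, Proposal E 0, Proposal F 8. Proposal A and Proposal B advance.
Runoff: Proposal A is ranked above Proposal B on 36 ballots, Proposal B above Proposal A on 17.

Proposal A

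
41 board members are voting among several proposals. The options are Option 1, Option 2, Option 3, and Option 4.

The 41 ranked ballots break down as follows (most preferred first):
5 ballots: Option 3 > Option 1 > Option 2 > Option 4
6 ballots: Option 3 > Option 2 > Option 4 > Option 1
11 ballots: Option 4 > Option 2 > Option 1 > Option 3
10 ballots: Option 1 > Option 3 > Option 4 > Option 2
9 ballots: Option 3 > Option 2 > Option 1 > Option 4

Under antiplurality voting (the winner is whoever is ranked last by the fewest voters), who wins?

Last-place votes: Option 1 6, Option 2 10, Option 3 11, Option 4 14.

Option 1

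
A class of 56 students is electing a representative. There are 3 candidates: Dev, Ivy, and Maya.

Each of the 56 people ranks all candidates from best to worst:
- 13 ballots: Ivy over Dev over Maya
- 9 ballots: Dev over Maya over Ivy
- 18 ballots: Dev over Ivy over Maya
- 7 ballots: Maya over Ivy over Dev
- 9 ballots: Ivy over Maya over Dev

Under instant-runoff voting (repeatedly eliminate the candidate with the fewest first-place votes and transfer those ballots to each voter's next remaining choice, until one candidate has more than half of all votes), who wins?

Round 1: Dev 27, Ivy 22, Maya 7. Maya eliminated.
Round 2: Dev 27, Ivy 29. Ivy has a majority (≥29).

Ivy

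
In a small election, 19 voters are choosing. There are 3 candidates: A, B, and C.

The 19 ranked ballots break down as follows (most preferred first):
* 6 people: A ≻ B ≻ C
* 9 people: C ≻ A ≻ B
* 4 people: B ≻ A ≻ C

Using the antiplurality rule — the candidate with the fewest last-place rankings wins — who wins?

Last-place votes: A 0, B 9, C 10.

A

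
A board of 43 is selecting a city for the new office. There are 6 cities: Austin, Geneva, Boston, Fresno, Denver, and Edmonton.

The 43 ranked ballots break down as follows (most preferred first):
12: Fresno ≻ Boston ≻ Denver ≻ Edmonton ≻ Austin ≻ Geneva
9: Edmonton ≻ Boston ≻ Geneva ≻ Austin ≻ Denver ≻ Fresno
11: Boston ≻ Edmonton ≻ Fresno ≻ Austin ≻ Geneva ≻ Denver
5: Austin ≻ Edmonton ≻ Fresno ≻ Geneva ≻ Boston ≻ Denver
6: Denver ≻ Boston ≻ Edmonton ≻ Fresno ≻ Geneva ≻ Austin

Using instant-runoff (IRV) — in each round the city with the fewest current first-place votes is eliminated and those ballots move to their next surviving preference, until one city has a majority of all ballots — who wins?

Boston

Round 1: Austin 5, Geneva 0, Boston 11, Fresno 12, Denver 6, Edmonton 9. Geneva eliminated.
Round 2: Austin 5, Boston 11, Fresno 12, Denver 6, Edmonton 9. Austin eliminated.
Round 3: Boston 11, Fresno 12, Denver 6, Edmonton 14. Denver eliminated.
Round 4: Boston 17, Fresno 12, Edmonton 14. Fresno eliminated.
Round 5: Boston 29, Edmonton 14. Boston has a majority (≥22).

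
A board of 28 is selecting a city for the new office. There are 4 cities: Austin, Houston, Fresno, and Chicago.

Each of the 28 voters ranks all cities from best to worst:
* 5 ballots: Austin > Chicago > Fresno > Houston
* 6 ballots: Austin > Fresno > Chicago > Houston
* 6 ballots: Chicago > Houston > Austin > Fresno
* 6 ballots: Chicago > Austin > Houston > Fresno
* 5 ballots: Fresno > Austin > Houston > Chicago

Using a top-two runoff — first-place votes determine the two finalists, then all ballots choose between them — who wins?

Austin

Round 1 first-place votes: Austin 11, Houston 0, Fresno 5, Chicago 12. Chicago and Austin advance.
Runoff: Chicago is ranked above Austin on 12 ballots, Austin above Chicago on 16.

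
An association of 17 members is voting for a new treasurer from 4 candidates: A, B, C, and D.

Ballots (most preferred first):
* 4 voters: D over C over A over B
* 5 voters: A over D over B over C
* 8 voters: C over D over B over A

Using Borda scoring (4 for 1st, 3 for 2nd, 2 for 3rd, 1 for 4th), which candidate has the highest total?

A: 4×2 + 5×4 + 8×1 = 36
B: 4×1 + 5×2 + 8×2 = 30
C: 4×3 + 5×1 + 8×4 = 49
D: 4×4 + 5×3 + 8×3 = 55

D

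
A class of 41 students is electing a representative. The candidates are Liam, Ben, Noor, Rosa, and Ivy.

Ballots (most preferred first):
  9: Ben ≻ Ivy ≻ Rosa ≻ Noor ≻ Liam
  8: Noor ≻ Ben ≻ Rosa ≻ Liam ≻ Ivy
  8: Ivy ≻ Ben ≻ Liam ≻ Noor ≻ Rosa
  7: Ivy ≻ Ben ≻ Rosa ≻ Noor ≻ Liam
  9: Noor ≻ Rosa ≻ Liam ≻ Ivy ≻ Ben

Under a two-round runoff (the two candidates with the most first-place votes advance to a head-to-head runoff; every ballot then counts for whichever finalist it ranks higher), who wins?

Round 1 first-place votes: Liam 0, Ben 9, Noor 17, Rosa 0, Ivy 15. Noor and Ivy advance.
Runoff: Noor is ranked above Ivy on 17 ballots, Ivy above Noor on 24.

Ivy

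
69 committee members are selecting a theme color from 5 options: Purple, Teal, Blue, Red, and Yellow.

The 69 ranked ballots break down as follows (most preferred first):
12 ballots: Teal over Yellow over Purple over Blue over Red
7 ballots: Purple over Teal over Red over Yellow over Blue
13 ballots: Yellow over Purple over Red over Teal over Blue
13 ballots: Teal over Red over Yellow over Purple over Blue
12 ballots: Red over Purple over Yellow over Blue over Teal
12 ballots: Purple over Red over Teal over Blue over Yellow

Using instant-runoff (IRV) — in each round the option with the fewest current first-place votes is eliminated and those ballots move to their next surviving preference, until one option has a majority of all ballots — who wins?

Round 1: Purple 19, Teal 25, Blue 0, Red 12, Yellow 13. Blue eliminated.
Round 2: Purple 19, Teal 25, Red 12, Yellow 13. Red eliminated.
Round 3: Purple 31, Teal 25, Yellow 13. Yellow eliminated.
Round 4: Purple 44, Teal 25. Purple has a majority (≥35).

Purple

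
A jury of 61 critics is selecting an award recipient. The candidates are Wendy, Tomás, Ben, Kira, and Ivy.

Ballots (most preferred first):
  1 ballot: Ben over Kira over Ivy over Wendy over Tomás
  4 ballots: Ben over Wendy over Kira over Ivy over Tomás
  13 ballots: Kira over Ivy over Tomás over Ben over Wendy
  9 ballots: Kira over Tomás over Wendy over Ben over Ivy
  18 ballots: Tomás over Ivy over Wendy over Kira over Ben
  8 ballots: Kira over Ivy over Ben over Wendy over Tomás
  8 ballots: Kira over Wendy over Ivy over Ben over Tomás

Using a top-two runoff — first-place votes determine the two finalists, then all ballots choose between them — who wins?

Round 1 first-place votes: Wendy 0, Tomás 18, Ben 5, Kira 38, Ivy 0. Kira and Tomás advance.
Runoff: Kira is ranked above Tomás on 43 ballots, Tomás above Kira on 18.

Kira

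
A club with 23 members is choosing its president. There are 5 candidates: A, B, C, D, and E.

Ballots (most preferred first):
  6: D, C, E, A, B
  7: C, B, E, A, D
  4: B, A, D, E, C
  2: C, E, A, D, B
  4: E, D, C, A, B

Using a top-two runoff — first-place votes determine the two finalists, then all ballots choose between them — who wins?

Round 1 first-place votes: A 0, B 4, C 9, D 6, E 4. C and D advance.
Runoff: C is ranked above D on 9 ballots, D above C on 14.

D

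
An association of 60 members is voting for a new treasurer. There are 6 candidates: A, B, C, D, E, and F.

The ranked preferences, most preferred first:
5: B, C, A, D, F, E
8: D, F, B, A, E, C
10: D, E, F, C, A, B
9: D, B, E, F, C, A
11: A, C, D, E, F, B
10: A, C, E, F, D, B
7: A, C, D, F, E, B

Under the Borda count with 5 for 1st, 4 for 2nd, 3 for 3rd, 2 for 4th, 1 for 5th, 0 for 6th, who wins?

D

A: 5×3 + 8×2 + 10×1 + 9×0 + 11×5 + 10×5 + 7×5 = 181
B: 5×5 + 8×3 + 10×0 + 9×4 + 11×0 + 10×0 + 7×0 = 85
C: 5×4 + 8×0 + 10×2 + 9×1 + 11×4 + 10×4 + 7×4 = 161
D: 5×2 + 8×5 + 10×5 + 9×5 + 11×3 + 10×1 + 7×3 = 209
E: 5×0 + 8×1 + 10×4 + 9×3 + 11×2 + 10×3 + 7×1 = 134
F: 5×1 + 8×4 + 10×3 + 9×2 + 11×1 + 10×2 + 7×2 = 130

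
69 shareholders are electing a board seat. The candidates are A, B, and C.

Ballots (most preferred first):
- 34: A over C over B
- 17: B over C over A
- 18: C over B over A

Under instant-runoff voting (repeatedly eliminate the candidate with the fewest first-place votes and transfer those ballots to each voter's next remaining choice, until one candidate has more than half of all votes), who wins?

Round 1: A 34, B 17, C 18. B eliminated.
Round 2: A 34, C 35. C has a majority (≥35).

C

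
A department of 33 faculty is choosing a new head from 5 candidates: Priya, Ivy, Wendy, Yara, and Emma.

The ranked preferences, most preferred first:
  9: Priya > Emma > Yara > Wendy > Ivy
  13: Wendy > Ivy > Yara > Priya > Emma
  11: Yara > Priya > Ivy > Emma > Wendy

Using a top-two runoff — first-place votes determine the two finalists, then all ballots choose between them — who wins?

Round 1 first-place votes: Priya 9, Ivy 0, Wendy 13, Yara 11, Emma 0. Wendy and Yara advance.
Runoff: Wendy is ranked above Yara on 13 ballots, Yara above Wendy on 20.

Yara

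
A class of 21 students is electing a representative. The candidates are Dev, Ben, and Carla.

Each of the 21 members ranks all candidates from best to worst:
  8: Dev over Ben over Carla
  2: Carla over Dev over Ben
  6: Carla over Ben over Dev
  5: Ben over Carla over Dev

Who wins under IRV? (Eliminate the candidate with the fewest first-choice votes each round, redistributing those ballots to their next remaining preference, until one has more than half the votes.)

Round 1: Dev 8, Ben 5, Carla 8. Ben eliminated.
Round 2: Dev 8, Carla 13. Carla has a majority (≥11).

Carla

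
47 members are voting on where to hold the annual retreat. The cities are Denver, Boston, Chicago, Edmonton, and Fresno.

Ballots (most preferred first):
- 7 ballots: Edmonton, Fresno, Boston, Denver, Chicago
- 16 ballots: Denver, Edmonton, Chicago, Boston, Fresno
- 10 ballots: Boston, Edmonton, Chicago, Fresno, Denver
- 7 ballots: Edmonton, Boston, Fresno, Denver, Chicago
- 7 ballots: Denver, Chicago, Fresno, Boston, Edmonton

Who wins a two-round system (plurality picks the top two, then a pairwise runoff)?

Edmonton

Round 1 first-place votes: Denver 23, Boston 10, Chicago 0, Edmonton 14, Fresno 0. Denver and Edmonton advance.
Runoff: Denver is ranked above Edmonton on 23 ballots, Edmonton above Denver on 24.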